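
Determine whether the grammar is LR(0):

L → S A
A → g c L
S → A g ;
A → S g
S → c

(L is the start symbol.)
No. Shift-reduce conflict between [L → S A .] and [S → A . g ;]

Augment with L' → L and build the canonical LR(0) collection (I0 = CLOSURE({[L' → . L]}), then GOTO on every symbol after a dot until no new states appear). It has 14 states:
  I0: { [A → . S g], [A → . g c L], [L → . S A], [L' → . L], [S → . A g ;], [S → . c] }  — shift
  I1: { [S → A . g ;] }  — shift
  I2: { [L' → L .] }  — accept
  I3: { [A → . S g], [A → . g c L], [A → S . g], [L → S . A], [S → . A g ;], [S → . c] }  — shift
  I4: { [S → c .] }  — reduce
  I5: { [A → g . c L] }  — shift
  I6: { [A → . S g], [A → . g c L], [A → g c . L], [L → . S A], [S → . A g ;], [S → . c] }  — shift
  I7: { [A → g c L .] }  — reduce
  I8: { [L → S A .], [S → A . g ;] }  — shift, reduce
  I9: { [A → S . g] }  — shift
  I10: { [A → S g .], [A → g . c L] }  — shift, reduce
  I11: { [A → S g .] }  — reduce
  I12: { [S → A g . ;] }  — shift
  I13: { [S → A g ; .] }  — reduce

Conflict in state I8:
  Shift-reduce conflict between [L → S A .] and [S → A . g ;]
So the grammar is NOT LR(0).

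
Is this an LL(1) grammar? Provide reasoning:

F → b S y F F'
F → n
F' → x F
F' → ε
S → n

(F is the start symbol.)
No. Predict set conflict for F': { 'x' }

A grammar is LL(1) if for each non-terminal N with multiple productions, the predict sets of those productions are pairwise disjoint, where PREDICT(N → α) = (FIRST(α) \ {ε}) ∪ (FOLLOW(N) if α ⇒* ε).

Relevant sets:
  FOLLOW(F') = { $, 'x' }

For F:
  PREDICT(F → b S y F F') = { 'b' }
  PREDICT(F → n) = { 'n' }
For F':
  PREDICT(F' → x F) = { 'x' }
  PREDICT(F' → ε) = { $, 'x' }
S has a single production, so nothing to check there.

Conflict found: Predict set conflict for F': { 'x' }
The grammar is NOT LL(1).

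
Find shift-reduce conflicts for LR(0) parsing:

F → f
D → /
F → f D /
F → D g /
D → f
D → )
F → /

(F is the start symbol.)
Augment with F' → F and build the canonical LR(0) collection (I0 = CLOSURE({[F' → . F]}), then GOTO on every symbol after a dot until no new states appear). It has 12 states:
  I0: { [D → . )], [D → . /], [D → . f], [F → . /], [F → . D g /], [F → . f D /], [F → . f], [F' → . F] }  — shift
  I1: { [D → ) .] }  — reduce
  I2: { [D → / .], [F → / .] }  — 2 reduces
  I3: { [F → D . g /] }  — shift
  I4: { [F' → F .] }  — accept
  I5: { [D → . )], [D → . /], [D → . f], [D → f .], [F → f . D /], [F → f .] }  — shift, 2 reduces
  I6: { [D → / .] }  — reduce
  I7: { [F → f D . /] }  — shift
  I8: { [D → f .] }  — reduce
  I9: { [F → f D / .] }  — reduce
  I10: { [F → D g . /] }  — shift
  I11: { [F → D g / .] }  — reduce

I5 contains reduce items [D → f .], [F → f .] and shift items [D → . )], [D → . /], [D → . f] — shift-reduce conflict.

Answer: Yes — I5: [D → f .] vs [D → . )]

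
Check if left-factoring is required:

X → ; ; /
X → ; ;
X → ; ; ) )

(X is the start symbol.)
Left-factoring is needed when two productions for the same non-terminal
share a common prefix on the right-hand side.

Productions for X:
  X → ; ; /
  X → ; ;
  X → ; ; ) )

Found common prefix '; ;' in productions for X

Answer: Yes, X has productions with common prefix '; ;'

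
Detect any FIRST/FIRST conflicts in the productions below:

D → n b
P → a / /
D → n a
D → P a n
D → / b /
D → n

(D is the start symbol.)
Yes. D → n b / D → n a on { 'n' }; D → n b / D → n on { 'n' }; D → n a / D → n on { 'n' }

A FIRST/FIRST conflict occurs when two productions N → α and N → β for the same non-terminal have FIRST(α) ∩ FIRST(β) ≠ ∅ (with ε ∈ FIRST of a nullable right-hand side, so two nullable alternatives also conflict).

FIRST sets of the non-terminals at (or reachable through a nullable prefix from) the front of some alternative:
  FIRST(P) = { 'a' }

Productions for D:
  D → n b: FIRST = { 'n' }
  D → n a: FIRST = { 'n' }
  D → P a n: FIRST = { 'a' }
  D → / b /: FIRST = { '/' }
  D → n: FIRST = { 'n' }
P has only one production, so no FIRST/FIRST conflict is possible there.

Conflict for D: D → n b and D → n a
  Overlap: { 'n' }
Conflict for D: D → n b and D → n
  Overlap: { 'n' }
Conflict for D: D → n a and D → n
  Overlap: { 'n' }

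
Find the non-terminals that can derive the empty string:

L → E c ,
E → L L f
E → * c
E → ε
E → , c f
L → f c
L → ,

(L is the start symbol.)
A non-terminal is nullable if it can derive ε (the empty string): either it has an ε-production, or it has a production whose right-hand side consists entirely of nullable non-terminals.

ε-productions: E → ε
So E is immediately nullable.
No further non-terminal can be added: every production for the remaining non-terminals contains a terminal or a non-nullable non-terminal.
Nullable = { 'E' }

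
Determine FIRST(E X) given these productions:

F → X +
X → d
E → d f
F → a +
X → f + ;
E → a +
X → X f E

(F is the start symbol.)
FIRST sets of the non-terminals involved (from the grammar, by fixed-point iteration):
  FIRST(E) = { 'a', 'd' }

To compute FIRST(E X), process the symbols left to right:
Symbol E is a non-terminal. Add FIRST(E) \ {ε} = { 'a', 'd' }
E is not nullable (ε ∉ FIRST(E)), so stop here.
FIRST(E X) = { 'a', 'd' }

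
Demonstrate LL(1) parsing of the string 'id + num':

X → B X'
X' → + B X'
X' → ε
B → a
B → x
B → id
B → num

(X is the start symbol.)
LL(1) parsing maintains a stack (initially the start symbol over $) and the input. At each step: if the stack top is a terminal, match it against the current input token; if it is a non-terminal N, replace it with the RHS of M[N, lookahead] (the unique production whose predict set contains the lookahead).

Stack is shown with the top on the left.

Stack     Input       Action
----------------------------
X $       id + num $  output X → B X'
B X' $    id + num $  output B → id
id X' $   id + num $  match 'id'
X' $      + num $     output X' → + B X'
+ B X' $  + num $     match '+'
B X' $    num $       output B → num
num X' $  num $       match 'num'
X' $      $           output X' → ε
$         $           accept

The string is accepted.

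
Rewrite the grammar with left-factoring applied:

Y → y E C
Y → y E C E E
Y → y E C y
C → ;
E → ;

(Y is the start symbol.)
Left-factoring transforms A → αβ₁ | αβ₂ into A → αA' and A' → β₁ | β₂
(α is the longest common prefix among the alternatives). Repeat until
no nonterminal has two alternatives with a common prefix.

Round 1: Y has alternatives sharing prefix 'y E C'. Introduce Y': Y → y E C Y'
  Add: Y' → ε
  Add: Y' → E E
  Add: Y' → y

No remaining common prefixes — done.

Resulting grammar:
Y → y E C Y'
Y' → ε
Y' → E E
Y' → y
C → ;
E → ;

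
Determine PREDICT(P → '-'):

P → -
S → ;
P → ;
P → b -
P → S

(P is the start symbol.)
{ '-' }

PREDICT(P → '-') = (FIRST(RHS) \ {ε}) ∪ (FOLLOW(P) if ε ∈ FIRST(RHS), i.e. RHS ⇒* ε)
FIRST('-') = { '-' }
ε ∉ FIRST('-'), so FOLLOW(P) is not added.
PREDICT(P → '-') = { '-' }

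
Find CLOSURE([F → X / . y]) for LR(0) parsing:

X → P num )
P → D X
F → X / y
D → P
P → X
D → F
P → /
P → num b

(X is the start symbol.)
To compute CLOSURE, for each item [A → α.Bβ] where B is a non-terminal, add [B → .γ] for all productions B → γ; repeat for the newly added items until nothing changes.

Start with: [F → X / . y]
The dot precedes the terminal y, so nothing is added.

CLOSURE = { [F → X / . y] }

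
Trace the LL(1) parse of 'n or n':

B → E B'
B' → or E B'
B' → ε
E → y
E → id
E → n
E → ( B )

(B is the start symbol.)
LL(1) parsing maintains a stack (initially the start symbol over $) and the input. At each step: if the stack top is a terminal, match it against the current input token; if it is a non-terminal N, replace it with the RHS of M[N, lookahead] (the unique production whose predict set contains the lookahead).

Stack is shown with the top on the left.

Stack      Input     Action
---------------------------
B $        n or n $  output B → E B'
E B' $     n or n $  output E → n
n B' $     n or n $  match 'n'
B' $       or n $    output B' → or E B'
or E B' $  or n $    match 'or'
E B' $     n $       output E → n
n B' $     n $       match 'n'
B' $       $         output B' → ε
$          $         accept

The string is accepted.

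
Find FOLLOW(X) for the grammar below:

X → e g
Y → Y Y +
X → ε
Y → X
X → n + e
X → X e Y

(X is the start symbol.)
{ $, '+', 'e', 'n' }

X is the start symbol, so $ ∈ FOLLOW(X).
In Y → X: X is at the end, add FOLLOW(Y)
In X → X e Y: X is followed by e Y, add FIRST(e Y) \ {ε} = { 'e' }

The FOLLOW sets referred to above (computed the same way, to a fixed point):
  FOLLOW(Y) = { $, '+', 'e', 'n' }

Taking the union: FOLLOW(X) = { $, '+', 'e', 'n' }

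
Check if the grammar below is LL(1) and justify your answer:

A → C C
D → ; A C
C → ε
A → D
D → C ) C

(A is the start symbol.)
A grammar is LL(1) if for each non-terminal N with multiple productions, the predict sets of those productions are pairwise disjoint, where PREDICT(N → α) = (FIRST(α) \ {ε}) ∪ (FOLLOW(N) if α ⇒* ε).

Relevant sets:
  FIRST(C) = { ε }
  FIRST(D) = { ')', ';' }
  FOLLOW(A) = { $ }

For A:
  PREDICT(A → C C) = { $ }
  PREDICT(A → D) = { ')', ';' }
For D:
  PREDICT(D → ';' A C) = { ';' }
  PREDICT(D → C ')' C) = { ')' }
C has a single production, so nothing to check there.

All predict sets are disjoint. The grammar IS LL(1).

Answer: Yes, the grammar is LL(1).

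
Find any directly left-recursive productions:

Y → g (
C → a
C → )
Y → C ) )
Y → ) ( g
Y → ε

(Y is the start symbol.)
No direct left recursion

Direct left recursion occurs when N → N α for some non-terminal N (the right-hand side begins with the left-hand side itself).

Y → g (: starts with g
C → a: starts with a
C → ): starts with ')'
Y → C ) ): starts with C
Y → ) ( g: starts with ')'
Y → ε: starts with ε

No direct left recursion found.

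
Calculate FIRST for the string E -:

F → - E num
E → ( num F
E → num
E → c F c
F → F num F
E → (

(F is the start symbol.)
FIRST sets of the non-terminals involved (from the grammar, by fixed-point iteration):
  FIRST(E) = { '(', 'c', 'num' }

To compute FIRST(E -), process the symbols left to right:
Symbol E is a non-terminal. Add FIRST(E) \ {ε} = { '(', 'c', 'num' }
E is not nullable (ε ∉ FIRST(E)), so stop here.
FIRST(E -) = { '(', 'c', 'num' }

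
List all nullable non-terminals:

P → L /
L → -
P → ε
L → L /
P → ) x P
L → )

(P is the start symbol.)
A non-terminal is nullable if it can derive ε (the empty string): either it has an ε-production, or it has a production whose right-hand side consists entirely of nullable non-terminals.

ε-productions: P → ε
So P is immediately nullable.
No further non-terminal can be added: every production for the remaining non-terminals contains a terminal or a non-nullable non-terminal.
Nullable = { 'P' }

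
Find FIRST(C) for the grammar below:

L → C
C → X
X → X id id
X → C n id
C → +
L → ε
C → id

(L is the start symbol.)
{ '+', 'id' }

FIRST sets of the other non-terminals involved (by the same procedure, iterated to a fixed point):
  FIRST(X) = { '+', 'id' }

From C → X:
  - X is a non-terminal: add FIRST(X) \ {ε} = { '+', 'id' }
    X is not nullable, so stop
From C → +:
  - '+' is a terminal: add '+' and stop
From C → id:
  - id is a terminal: add 'id' and stop

Collecting: FIRST(C) = { '+', 'id' }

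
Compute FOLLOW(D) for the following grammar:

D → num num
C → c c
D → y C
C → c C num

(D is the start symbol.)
D is the start symbol, so $ ∈ FOLLOW(D).
D does not occur on any right-hand side.

Taking the union: FOLLOW(D) = { $ }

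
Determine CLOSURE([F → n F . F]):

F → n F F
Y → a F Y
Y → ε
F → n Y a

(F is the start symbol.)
To compute CLOSURE, for each item [A → α.Bβ] where B is a non-terminal, add [B → .γ] for all productions B → γ; repeat for the newly added items until nothing changes.

Start with: [F → n F . F]
  [F → n F . F] has the dot before F: add [F → . n F F], [F → . n Y a]
No further items can be added.

CLOSURE = { [F → . n F F], [F → . n Y a], [F → n F . F] }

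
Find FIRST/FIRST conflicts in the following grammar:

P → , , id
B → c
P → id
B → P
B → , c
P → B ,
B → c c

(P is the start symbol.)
Yes. P → ',' ',' id / P → B ',' on { ',' }; P → id / P → B ',' on { 'id' }; B → c / B → P on { 'c' }; B → c / B → c c on { 'c' }; B → P / B → ',' c on { ',' }; B → P / B → c c on { 'c' }

FIRST sets of the non-terminals at (or reachable through a nullable prefix from) the front of some alternative:
  FIRST(B) = { ',', 'c', 'id' }
  FIRST(P) = { ',', 'c', 'id' }

Productions for P:
  P → , , id: FIRST = { ',' }
  P → id: FIRST = { 'id' }
  P → B ,: FIRST = { ',', 'c', 'id' }
Productions for B:
  B → c: FIRST = { 'c' }
  B → P: FIRST = { ',', 'c', 'id' }
  B → , c: FIRST = { ',' }
  B → c c: FIRST = { 'c' }

Conflict for P: P → , , id and P → B ,
  Overlap: { ',' }
Conflict for P: P → id and P → B ,
  Overlap: { 'id' }
Conflict for B: B → c and B → P
  Overlap: { 'c' }
Conflict for B: B → c and B → c c
  Overlap: { 'c' }
Conflict for B: B → P and B → , c
  Overlap: { ',' }
Conflict for B: B → P and B → c c
  Overlap: { 'c' }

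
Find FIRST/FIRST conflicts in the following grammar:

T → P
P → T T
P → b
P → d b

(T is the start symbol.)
A FIRST/FIRST conflict occurs when two productions N → α and N → β for the same non-terminal have FIRST(α) ∩ FIRST(β) ≠ ∅ (with ε ∈ FIRST of a nullable right-hand side, so two nullable alternatives also conflict).

FIRST sets of the non-terminals at (or reachable through a nullable prefix from) the front of some alternative:
  FIRST(T) = { 'b', 'd' }

Productions for P:
  P → T T: FIRST = { 'b', 'd' }
  P → b: FIRST = { 'b' }
  P → d b: FIRST = { 'd' }
T has only one production, so no FIRST/FIRST conflict is possible there.

Conflict for P: P → T T and P → b
  Overlap: { 'b' }
Conflict for P: P → T T and P → d b
  Overlap: { 'd' }

Answer: Yes. P → T T / P → b on { 'b' }; P → T T / P → d b on { 'd' }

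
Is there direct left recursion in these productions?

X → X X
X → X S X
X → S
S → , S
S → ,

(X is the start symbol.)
Yes, X is left-recursive

X → X X: LEFT RECURSIVE (starts with X)
X → X S X: LEFT RECURSIVE (starts with X)
X → S: starts with S
S → , S: starts with ','
S → ,: starts with ','

The grammar has direct left recursion on: X.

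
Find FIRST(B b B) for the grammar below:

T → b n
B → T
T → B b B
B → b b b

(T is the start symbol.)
FIRST sets of the non-terminals involved (from the grammar, by fixed-point iteration):
  FIRST(B) = { 'b' }

To compute FIRST(B b B), process the symbols left to right:
Symbol B is a non-terminal. Add FIRST(B) \ {ε} = { 'b' }
B is not nullable (ε ∉ FIRST(B)), so stop here.
FIRST(B b B) = { 'b' }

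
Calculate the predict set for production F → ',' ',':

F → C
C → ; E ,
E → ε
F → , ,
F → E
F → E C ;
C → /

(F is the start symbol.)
PREDICT(F → ',' ',') = (FIRST(RHS) \ {ε}) ∪ (FOLLOW(F) if ε ∈ FIRST(RHS), i.e. RHS ⇒* ε)
FIRST(',' ',') = { ',' }
ε ∉ FIRST(',' ','), so FOLLOW(F) is not added.
PREDICT(F → ',' ',') = { ',' }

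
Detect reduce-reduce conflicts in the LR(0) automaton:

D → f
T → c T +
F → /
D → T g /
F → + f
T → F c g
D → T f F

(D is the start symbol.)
No reduce-reduce conflicts

A reduce-reduce conflict occurs when an LR(0) state has two complete items [A → α .] and [B → β .] — both call for a reduction, and with no lookahead the parser cannot choose between them.

Augment with D' → D and build the canonical LR(0) collection (I0 = CLOSURE({[D' → . D]}), then GOTO on every symbol after a dot until no new states appear). It has 17 states:
  I0: { [D → . T f F], [D → . T g /], [D → . f], [D' → . D], [F → . + f], [F → . /], [T → . F c g], [T → . c T +] }  — shift
  I1: { [F → + . f] }  — shift
  I2: { [F → / .] }  — reduce
  I3: { [D' → D .] }  — accept
  I4: { [T → F . c g] }  — shift
  I5: { [D → T . f F], [D → T . g /] }  — shift
  I6: { [F → . + f], [F → . /], [T → . F c g], [T → . c T +], [T → c . T +] }  — shift
  I7: { [D → f .] }  — reduce
  I8: { [T → c T . +] }  — shift
  I9: { [T → c T + .] }  — reduce
  I10: { [D → T f . F], [F → . + f], [F → . /] }  — shift
  I11: { [D → T g . /] }  — shift
  I12: { [D → T g / .] }  — reduce
  I13: { [D → T f F .] }  — reduce
  I14: { [T → F c . g] }  — shift
  I15: { [T → F c g .] }  — reduce
  I16: { [F → + f .] }  — reduce

No state contains more than one complete item.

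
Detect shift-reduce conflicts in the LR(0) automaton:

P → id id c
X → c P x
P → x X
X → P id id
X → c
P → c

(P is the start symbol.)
A shift-reduce conflict occurs when an LR(0) state has both:
  - a complete (reduce) item [A → α .] (dot at the end), and
  - a shift item [B → β . c γ] (dot before a terminal).

Augment with P' → P and build the canonical LR(0) collection (I0 = CLOSURE({[P' → . P]}), then GOTO on every symbol after a dot until no new states appear). It has 14 states:
  I0: { [P → . c], [P → . id id c], [P → . x X], [P' → . P] }  — shift
  I1: { [P' → P .] }  — accept
  I2: { [P → c .] }  — reduce
  I3: { [P → id . id c] }  — shift
  I4: { [P → . c], [P → . id id c], [P → . x X], [P → x . X], [X → . P id id], [X → . c P x], [X → . c] }  — shift
  I5: { [X → P . id id] }  — shift
  I6: { [P → x X .] }  — reduce
  I7: { [P → . c], [P → . id id c], [P → . x X], [P → c .], [X → c . P x], [X → c .] }  — shift, 2 reduces
  I8: { [X → c P . x] }  — shift
  I9: { [X → c P x .] }  — reduce
  I10: { [X → P id . id] }  — shift
  I11: { [X → P id id .] }  — reduce
  I12: { [P → id id . c] }  — shift
  I13: { [P → id id c .] }  — reduce

I7 contains reduce items [P → c .], [X → c .] and shift items [P → . c], [P → . id id c], [P → . x X] — shift-reduce conflict.

Answer: Yes — I7: [P → c .] vs [P → . c]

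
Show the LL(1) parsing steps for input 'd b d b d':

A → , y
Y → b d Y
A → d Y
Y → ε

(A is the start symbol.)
Stack is shown with the top on the left.

Stack    Input        Action
----------------------------
A $      d b d b d $  output A → d Y
d Y $    d b d b d $  match 'd'
Y $      b d b d $    output Y → b d Y
b d Y $  b d b d $    match 'b'
d Y $    d b d $      match 'd'
Y $      b d $        output Y → b d Y
b d Y $  b d $        match 'b'
d Y $    d $          match 'd'
Y $      $            output Y → ε
$        $            accept

The string is accepted.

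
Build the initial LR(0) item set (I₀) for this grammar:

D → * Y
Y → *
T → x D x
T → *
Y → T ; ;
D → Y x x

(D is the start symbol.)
First, augment the grammar with D' → D
I₀ = CLOSURE({ [D' → . D] }):
  [D' → . D] has the dot before D: add [D → . * Y], [D → . Y x x]
  [D → . Y x x] has the dot before Y: add [Y → . *], [Y → . T ; ;]
  [Y → . T ; ;] has the dot before T: add [T → . x D x], [T → . *]
No further items can be added.

I₀ = { [D → . * Y], [D → . Y x x], [D' → . D], [T → . *], [T → . x D x], [Y → . *], [Y → . T ; ;] }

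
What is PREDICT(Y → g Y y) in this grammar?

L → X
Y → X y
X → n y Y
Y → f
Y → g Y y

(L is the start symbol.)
PREDICT(Y → g Y y) = (FIRST(RHS) \ {ε}) ∪ (FOLLOW(Y) if ε ∈ FIRST(RHS), i.e. RHS ⇒* ε)
FIRST(g Y y) = { 'g' }
ε ∉ FIRST(g Y y), so FOLLOW(Y) is not added.
PREDICT(Y → g Y y) = { 'g' }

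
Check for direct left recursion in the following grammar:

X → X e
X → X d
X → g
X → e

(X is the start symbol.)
Direct left recursion occurs when N → N α for some non-terminal N (the right-hand side begins with the left-hand side itself).

X → X e: LEFT RECURSIVE (starts with X)
X → X d: LEFT RECURSIVE (starts with X)
X → g: starts with g
X → e: starts with e

The grammar has direct left recursion on: X.

Answer: Yes, X is left-recursive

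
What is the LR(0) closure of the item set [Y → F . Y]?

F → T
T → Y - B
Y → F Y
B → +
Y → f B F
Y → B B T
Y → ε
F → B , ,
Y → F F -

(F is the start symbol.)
{ [B → . +], [F → . B , ,], [F → . T], [T → . Y - B], [Y → . B B T], [Y → . F F -], [Y → . F Y], [Y → . f B F], [Y → .], [Y → F . Y] }

To compute CLOSURE, for each item [A → α.Bβ] where B is a non-terminal, add [B → .γ] for all productions B → γ; repeat for the newly added items until nothing changes.

Start with: [Y → F . Y]
  [Y → F . Y] has the dot before Y: add [Y → . F Y], [Y → . f B F], [Y → . B B T], [Y → .], [Y → . F F -]
  [Y → . F Y] has the dot before F: add [F → . T], [F → . B , ,]
  [Y → . B B T] has the dot before B: add [B → . +]
  [F → . T] has the dot before T: add [T → . Y - B]
No further items can be added.

CLOSURE = { [B → . +], [F → . B , ,], [F → . T], [T → . Y - B], [Y → . B B T], [Y → . F F -], [Y → . F Y], [Y → . f B F], [Y → .], [Y → F . Y] }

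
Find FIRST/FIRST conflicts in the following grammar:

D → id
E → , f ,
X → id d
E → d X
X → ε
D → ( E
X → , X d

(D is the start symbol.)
A FIRST/FIRST conflict occurs when two productions N → α and N → β for the same non-terminal have FIRST(α) ∩ FIRST(β) ≠ ∅ (with ε ∈ FIRST of a nullable right-hand side, so two nullable alternatives also conflict).

Productions for D:
  D → id: FIRST = { 'id' }
  D → ( E: FIRST = { '(' }
Productions for E:
  E → , f ,: FIRST = { ',' }
  E → d X: FIRST = { 'd' }
Productions for X:
  X → id d: FIRST = { 'id' }
  X → ε: FIRST = { ε }
  X → , X d: FIRST = { ',' }

All alternatives of each non-terminal have pairwise disjoint FIRST sets.

Answer: No FIRST/FIRST conflicts.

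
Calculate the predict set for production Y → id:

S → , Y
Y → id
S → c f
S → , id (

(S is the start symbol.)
PREDICT(Y → id) = (FIRST(RHS) \ {ε}) ∪ (FOLLOW(Y) if ε ∈ FIRST(RHS), i.e. RHS ⇒* ε)
FIRST(id) = { 'id' }
ε ∉ FIRST(id), so FOLLOW(Y) is not added.
PREDICT(Y → id) = { 'id' }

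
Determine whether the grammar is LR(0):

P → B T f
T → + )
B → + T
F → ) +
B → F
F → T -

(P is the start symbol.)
Yes, the grammar is LR(0)

A grammar is LR(0) if no state in the canonical LR(0) collection has:
  - both a shift item (dot before a terminal) and a complete item (shift-reduce conflict), or
  - two or more complete items (reduce-reduce conflict; the accept item [P' → P .] counts as a complete item here).

Augment with P' → P and build the canonical LR(0) collection (I0 = CLOSURE({[P' → . P]}), then GOTO on every symbol after a dot until no new states appear). It has 14 states:
  I0: { [B → . + T], [B → . F], [F → . ) +], [F → . T -], [P → . B T f], [P' → . P], [T → . + )] }  — shift
  I1: { [F → ) . +] }  — shift
  I2: { [B → + . T], [T → + . )], [T → . + )] }  — shift
  I3: { [P → B . T f], [T → . + )] }  — shift
  I4: { [B → F .] }  — reduce
  I5: { [P' → P .] }  — accept
  I6: { [F → T . -] }  — shift
  I7: { [F → T - .] }  — reduce
  I8: { [T → + . )] }  — shift
  I9: { [P → B T . f] }  — shift
  I10: { [P → B T f .] }  — reduce
  I11: { [T → + ) .] }  — reduce
  I12: { [B → + T .] }  — reduce
  I13: { [F → ) + .] }  — reduce

Every state is either a pure shift/goto state or contains exactly one complete item and nothing to shift — no conflicts. The grammar is LR(0).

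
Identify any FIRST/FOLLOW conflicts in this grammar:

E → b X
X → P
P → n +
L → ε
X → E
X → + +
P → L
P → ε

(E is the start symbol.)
No FIRST/FOLLOW conflicts.

A FIRST/FOLLOW conflict occurs when a non-terminal N has a nullable alternative N → β (β ⇒* ε) and another alternative N → α with FIRST(α) ∩ FOLLOW(N) ≠ ∅: on such a lookahead the parser cannot decide between expanding α and letting N vanish via β.

Nullable non-terminals: L, P, X.
FIRST sets used below: FIRST(L) = { ε }, FIRST(P) = { 'n', ε }, FIRST(E) = { 'b' }
L has a nullable alternative but only one production, so nothing to check.

P: nullable alternative(s) P → L, P → ε; FOLLOW(P) = { $ }
  P → n +: FIRST \ {ε} = { 'n' } — disjoint from FOLLOW(P)
  P → L: FIRST \ {ε} = { } — disjoint from FOLLOW(P)
  P → ε: FIRST \ {ε} = { } — disjoint from FOLLOW(P)

X: nullable alternative(s) X → P; FOLLOW(X) = { $ }
  X → P: FIRST \ {ε} = { 'n' } — this is the only nullable alternative, skip
  X → E: FIRST \ {ε} = { 'b' } — disjoint from FOLLOW(X)
  X → + +: FIRST \ {ε} = { '+' } — disjoint from FOLLOW(X)

E has no nullable alternative, so no FIRST/FOLLOW check is needed there.

No FIRST/FOLLOW conflicts found.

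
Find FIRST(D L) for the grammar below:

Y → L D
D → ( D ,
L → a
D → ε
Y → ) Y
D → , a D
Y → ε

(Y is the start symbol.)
{ '(', ',', 'a' }

FIRST sets of the non-terminals involved (from the grammar, by fixed-point iteration):
  FIRST(D) = { '(', ',', ε }
  FIRST(L) = { 'a' }

To compute FIRST(D L), process the symbols left to right:
Symbol D is a non-terminal. Add FIRST(D) \ {ε} = { '(', ',' }
D is nullable (ε ∈ FIRST(D)), continue to the next symbol.
Symbol L is a non-terminal. Add FIRST(L) \ {ε} = { 'a' }
L is not nullable (ε ∉ FIRST(L)), so stop here.
FIRST(D L) = { '(', ',', 'a' }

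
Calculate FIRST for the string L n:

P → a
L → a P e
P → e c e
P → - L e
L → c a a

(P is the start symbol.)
FIRST sets of the non-terminals involved (from the grammar, by fixed-point iteration):
  FIRST(L) = { 'a', 'c' }

To compute FIRST(L n), process the symbols left to right:
Symbol L is a non-terminal. Add FIRST(L) \ {ε} = { 'a', 'c' }
L is not nullable (ε ∉ FIRST(L)), so stop here.
FIRST(L n) = { 'a', 'c' }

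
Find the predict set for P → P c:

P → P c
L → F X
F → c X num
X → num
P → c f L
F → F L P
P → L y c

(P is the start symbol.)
PREDICT(P → P c) = (FIRST(RHS) \ {ε}) ∪ (FOLLOW(P) if ε ∈ FIRST(RHS), i.e. RHS ⇒* ε)
FIRST(P) = { 'c' }
FIRST(P c) = { 'c' }
ε ∉ FIRST(P c), so FOLLOW(P) is not added.
PREDICT(P → P c) = { 'c' }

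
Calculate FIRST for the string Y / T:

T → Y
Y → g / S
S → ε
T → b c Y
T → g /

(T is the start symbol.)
FIRST sets of the non-terminals involved (from the grammar, by fixed-point iteration):
  FIRST(Y) = { 'g' }

To compute FIRST(Y / T), process the symbols left to right:
Symbol Y is a non-terminal. Add FIRST(Y) \ {ε} = { 'g' }
Y is not nullable (ε ∉ FIRST(Y)), so stop here.
FIRST(Y / T) = { 'g' }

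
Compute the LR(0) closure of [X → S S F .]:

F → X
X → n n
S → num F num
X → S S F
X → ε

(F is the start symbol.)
{ [X → S S F .] }

To compute CLOSURE, for each item [A → α.Bβ] where B is a non-terminal, add [B → .γ] for all productions B → γ; repeat for the newly added items until nothing changes.

Start with: [X → S S F .]
The dot is at the end, so nothing is added.

CLOSURE = { [X → S S F .] }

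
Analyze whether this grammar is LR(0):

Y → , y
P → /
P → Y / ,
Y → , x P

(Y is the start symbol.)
Augment with Y' → Y and build the canonical LR(0) collection (I0 = CLOSURE({[Y' → . Y]}), then GOTO on every symbol after a dot until no new states appear). It has 10 states:
  I0: { [Y → . , x P], [Y → . , y], [Y' → . Y] }  — shift
  I1: { [Y → , . x P], [Y → , . y] }  — shift
  I2: { [Y' → Y .] }  — accept
  I3: { [P → . /], [P → . Y / ,], [Y → , x . P], [Y → . , x P], [Y → . , y] }  — shift
  I4: { [Y → , y .] }  — reduce
  I5: { [P → / .] }  — reduce
  I6: { [Y → , x P .] }  — reduce
  I7: { [P → Y . / ,] }  — shift
  I8: { [P → Y / . ,] }  — shift
  I9: { [P → Y / , .] }  — reduce

Every state is either a pure shift/goto state or contains exactly one complete item and nothing to shift — no conflicts. The grammar is LR(0).

Answer: Yes, the grammar is LR(0)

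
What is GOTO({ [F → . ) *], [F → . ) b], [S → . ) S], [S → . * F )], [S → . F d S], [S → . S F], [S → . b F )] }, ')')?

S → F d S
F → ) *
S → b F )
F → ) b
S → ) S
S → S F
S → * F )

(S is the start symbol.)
GOTO(I, ')') = CLOSURE({ [A → αX.β] : [A → α.Xβ] ∈ I, X = ')' })

Items with dot before ')', with the dot advanced:
  [F → . ) *] → [F → ) . *]
  [F → . ) b] → [F → ) . b]
  [S → . ) S] → [S → ) . S]
Closure of the advanced items:
  [S → ) . S] has the dot before S: add [S → . F d S], [S → . b F )], [S → . ) S], [S → . S F], [S → . * F )]
  [S → . F d S] has the dot before F: add [F → . ) *], [F → . ) b]

GOTO = { [F → ) . *], [F → ) . b], [F → . ) *], [F → . ) b], [S → ) . S], [S → . ) S], [S → . * F )], [S → . F d S], [S → . S F], [S → . b F )] }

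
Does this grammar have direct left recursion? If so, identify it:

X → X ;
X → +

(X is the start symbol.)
Direct left recursion occurs when N → N α for some non-terminal N (the right-hand side begins with the left-hand side itself).

X → X ;: LEFT RECURSIVE (starts with X)
X → +: starts with '+'

The grammar has direct left recursion on: X.

Answer: Yes, X is left-recursive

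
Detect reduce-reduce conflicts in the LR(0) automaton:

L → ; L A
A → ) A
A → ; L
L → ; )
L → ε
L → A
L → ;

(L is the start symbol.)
A reduce-reduce conflict occurs when an LR(0) state has two complete items [A → α .] and [B → β .] — both call for a reduction, and with no lookahead the parser cannot choose between them.

Augment with L' → L and build the canonical LR(0) collection (I0 = CLOSURE({[L' → . L]}), then GOTO on every symbol after a dot until no new states appear). It has 11 states:
  I0: { [A → . ) A], [A → . ; L], [L → . ; )], [L → . ; L A], [L → . ;], [L → . A], [L → .], [L' → . L] }  — shift, reduce
  I1: { [A → ) . A], [A → . ) A], [A → . ; L] }  — shift
  I2: { [A → . ) A], [A → . ; L], [A → ; . L], [L → . ; )], [L → . ; L A], [L → . ;], [L → . A], [L → .], [L → ; . )], [L → ; . L A], [L → ; .] }  — shift, 2 reduces
  I3: { [L → A .] }  — reduce
  I4: { [L' → L .] }  — accept
  I5: { [A → ) . A], [A → . ) A], [A → . ; L], [L → ; ) .] }  — shift, reduce
  I6: { [A → . ) A], [A → . ; L], [A → ; L .], [L → ; L . A] }  — shift, reduce
  I7: { [A → . ) A], [A → . ; L], [A → ; . L], [L → . ; )], [L → . ; L A], [L → . ;], [L → . A], [L → .] }  — shift, reduce
  I8: { [L → ; L A .] }  — reduce
  I9: { [A → ; L .] }  — reduce
  I10: { [A → ) A .] }  — reduce

I2 contains complete items [L → .], [L → ; .] — reduce-reduce conflict.

Answer: Yes — I2: [L → .] vs [L → ; .]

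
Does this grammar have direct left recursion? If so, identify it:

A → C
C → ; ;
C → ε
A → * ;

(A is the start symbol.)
No direct left recursion

A → C: starts with C
C → ; ;: starts with ';'
C → ε: starts with ε
A → * ;: starts with '*'

No direct left recursion found.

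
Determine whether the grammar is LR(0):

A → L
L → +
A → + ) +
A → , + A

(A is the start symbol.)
A grammar is LR(0) if no state in the canonical LR(0) collection has:
  - both a shift item (dot before a terminal) and a complete item (shift-reduce conflict), or
  - two or more complete items (reduce-reduce conflict; the accept item [A' → A .] counts as a complete item here).

Augment with A' → A and build the canonical LR(0) collection (I0 = CLOSURE({[A' → . A]}), then GOTO on every symbol after a dot until no new states appear). It has 9 states:
  I0: { [A → . + ) +], [A → . , + A], [A → . L], [A' → . A], [L → . +] }  — shift
  I1: { [A → + . ) +], [L → + .] }  — shift, reduce
  I2: { [A → , . + A] }  — shift
  I3: { [A' → A .] }  — accept
  I4: { [A → L .] }  — reduce
  I5: { [A → , + . A], [A → . + ) +], [A → . , + A], [A → . L], [L → . +] }  — shift
  I6: { [A → , + A .] }  — reduce
  I7: { [A → + ) . +] }  — shift
  I8: { [A → + ) + .] }  — reduce

Conflict in state I1:
  Shift-reduce conflict between [L → + .] and [A → + . ) +]
So the grammar is NOT LR(0).

Answer: No. Shift-reduce conflict between [L → + .] and [A → + . ) +]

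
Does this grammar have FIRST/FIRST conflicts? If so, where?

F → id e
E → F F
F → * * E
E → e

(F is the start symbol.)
A FIRST/FIRST conflict occurs when two productions N → α and N → β for the same non-terminal have FIRST(α) ∩ FIRST(β) ≠ ∅ (with ε ∈ FIRST of a nullable right-hand side, so two nullable alternatives also conflict).

FIRST sets of the non-terminals at (or reachable through a nullable prefix from) the front of some alternative:
  FIRST(F) = { '*', 'id' }

Productions for F:
  F → id e: FIRST = { 'id' }
  F → * * E: FIRST = { '*' }
Productions for E:
  E → F F: FIRST = { '*', 'id' }
  E → e: FIRST = { 'e' }

All alternatives of each non-terminal have pairwise disjoint FIRST sets.

Answer: No FIRST/FIRST conflicts.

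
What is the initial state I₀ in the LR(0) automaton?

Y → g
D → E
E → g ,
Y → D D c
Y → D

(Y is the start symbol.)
First, augment the grammar with Y' → Y
I₀ = CLOSURE({ [Y' → . Y] }):
  [Y' → . Y] has the dot before Y: add [Y → . g], [Y → . D D c], [Y → . D]
  [Y → . D D c] has the dot before D: add [D → . E]
  [D → . E] has the dot before E: add [E → . g ,]
No further items can be added.

I₀ = { [D → . E], [E → . g ,], [Y → . D D c], [Y → . D], [Y → . g], [Y' → . Y] }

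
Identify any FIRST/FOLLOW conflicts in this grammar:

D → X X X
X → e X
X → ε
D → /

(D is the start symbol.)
A FIRST/FOLLOW conflict occurs when a non-terminal N has a nullable alternative N → β (β ⇒* ε) and another alternative N → α with FIRST(α) ∩ FOLLOW(N) ≠ ∅: on such a lookahead the parser cannot decide between expanding α and letting N vanish via β.

Nullable non-terminals: D, X.
FIRST sets used below: FIRST(X) = { 'e', ε }

D: nullable alternative(s) D → X X X; FOLLOW(D) = { $ }
  D → X X X: FIRST \ {ε} = { 'e' } — this is the only nullable alternative, skip
  D → /: FIRST \ {ε} = { '/' } — disjoint from FOLLOW(D)

X: nullable alternative(s) X → ε; FOLLOW(X) = { $, 'e' }
  X → e X: FIRST \ {ε} = { 'e' } — overlaps FOLLOW(X) on { 'e' }: CONFLICT
  X → ε: FIRST \ {ε} = { } — this is the only nullable alternative, skip

So the grammar has 1 FIRST/FOLLOW conflict (marked CONFLICT above).

Answer: Yes. X → e X with FOLLOW(X) on { 'e' }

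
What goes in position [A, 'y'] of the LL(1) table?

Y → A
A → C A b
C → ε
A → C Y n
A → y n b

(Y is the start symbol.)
A → C A b, A → C Y n, A → y n b

To find M[A, 'y'], we find productions for A where 'y' is in the predict set (PREDICT(N → α) = (FIRST(α) \ {ε}) ∪ (FOLLOW(N) if α ⇒* ε)).

Relevant sets:
  FIRST(C) = { ε }
  FIRST(A) = { 'y' }
  FIRST(Y) = { 'y' }

A → C A b: PREDICT = { 'y' }
  'y' is in predict set, so this production goes in M[A, 'y']
A → C Y n: PREDICT = { 'y' }
  'y' is in predict set, so this production goes in M[A, 'y']
A → y n b: PREDICT = { 'y' }
  'y' is in predict set, so this production goes in M[A, 'y']

M[A, 'y'] = A → C A b, A → C Y n, A → y n b  (a multiply-defined cell — the grammar is not LL(1))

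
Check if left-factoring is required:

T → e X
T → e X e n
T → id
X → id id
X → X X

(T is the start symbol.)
Yes, T has productions with common prefix 'e X'

Left-factoring is needed when two productions for the same non-terminal
share a common prefix on the right-hand side.

Productions for T:
  T → e X
  T → e X e n
  T → id
Productions for X:
  X → id id
  X → X X

Found common prefix 'e X' in productions for T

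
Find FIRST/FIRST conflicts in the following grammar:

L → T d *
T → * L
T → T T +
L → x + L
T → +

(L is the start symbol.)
A FIRST/FIRST conflict occurs when two productions N → α and N → β for the same non-terminal have FIRST(α) ∩ FIRST(β) ≠ ∅ (with ε ∈ FIRST of a nullable right-hand side, so two nullable alternatives also conflict).

FIRST sets of the non-terminals at (or reachable through a nullable prefix from) the front of some alternative:
  FIRST(T) = { '*', '+' }

Productions for L:
  L → T d *: FIRST = { '*', '+' }
  L → x + L: FIRST = { 'x' }
Productions for T:
  T → * L: FIRST = { '*' }
  T → T T +: FIRST = { '*', '+' }
  T → +: FIRST = { '+' }

Conflict for T: T → * L and T → T T +
  Overlap: { '*' }
Conflict for T: T → T T + and T → +
  Overlap: { '+' }

Answer: Yes. T → '*' L / T → T T '+' on { '*' }; T → T T '+' / T → '+' on { '+' }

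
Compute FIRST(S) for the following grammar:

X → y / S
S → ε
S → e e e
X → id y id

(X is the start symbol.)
To compute FIRST(S), examine every production with S on the left-hand side, reading each right-hand side left to right until a non-nullable symbol is reached.

From S → ε:
  - ε-production, so ε ∈ FIRST(S)
From S → e e e:
  - e is a terminal: add 'e' and stop

Collecting: FIRST(S) = { 'e', ε }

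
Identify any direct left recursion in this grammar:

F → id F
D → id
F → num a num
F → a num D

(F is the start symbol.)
No direct left recursion

Direct left recursion occurs when N → N α for some non-terminal N (the right-hand side begins with the left-hand side itself).

F → id F: starts with id
D → id: starts with id
F → num a num: starts with num
F → a num D: starts with a

No direct left recursion found.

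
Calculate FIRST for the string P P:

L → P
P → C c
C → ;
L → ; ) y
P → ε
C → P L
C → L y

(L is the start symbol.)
FIRST sets of the non-terminals involved (from the grammar, by fixed-point iteration):
  FIRST(P) = { ';', 'c', 'y', ε }

To compute FIRST(P P), process the symbols left to right:
Symbol P is a non-terminal. Add FIRST(P) \ {ε} = { ';', 'c', 'y' }
P is nullable (ε ∈ FIRST(P)), continue to the next symbol.
Symbol P is a non-terminal. Add FIRST(P) \ {ε} = { ';', 'c', 'y' }
P is nullable (ε ∈ FIRST(P)), continue to the next symbol.
All symbols are nullable, so ε is in the result.
FIRST(P P) = { ';', 'c', 'y', ε }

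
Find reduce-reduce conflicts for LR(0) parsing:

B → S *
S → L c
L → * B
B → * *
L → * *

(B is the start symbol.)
Yes — I7: [B → * * .] vs [L → * * .]

Augment with B' → B and build the canonical LR(0) collection (I0 = CLOSURE({[B' → . B]}), then GOTO on every symbol after a dot until no new states appear). It has 9 states:
  I0: { [B → . * *], [B → . S *], [B' → . B], [L → . * *], [L → . * B], [S → . L c] }  — shift
  I1: { [B → * . *], [B → . * *], [B → . S *], [L → * . *], [L → * . B], [L → . * *], [L → . * B], [S → . L c] }  — shift
  I2: { [B' → B .] }  — accept
  I3: { [S → L . c] }  — shift
  I4: { [B → S . *] }  — shift
  I5: { [B → S * .] }  — reduce
  I6: { [S → L c .] }  — reduce
  I7: { [B → * * .], [B → * . *], [B → . * *], [B → . S *], [L → * * .], [L → * . *], [L → * . B], [L → . * *], [L → . * B], [S → . L c] }  — shift, 2 reduces
  I8: { [L → * B .] }  — reduce

I7 contains complete items [B → * * .], [L → * * .] — reduce-reduce conflict.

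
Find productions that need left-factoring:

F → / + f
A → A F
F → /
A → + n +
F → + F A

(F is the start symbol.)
Yes, F has productions with common prefix '/'

Left-factoring is needed when two productions for the same non-terminal
share a common prefix on the right-hand side.

Productions for F:
  F → / + f
  F → /
  F → + F A
Productions for A:
  A → A F
  A → + n +

Found common prefix '/' in productions for F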